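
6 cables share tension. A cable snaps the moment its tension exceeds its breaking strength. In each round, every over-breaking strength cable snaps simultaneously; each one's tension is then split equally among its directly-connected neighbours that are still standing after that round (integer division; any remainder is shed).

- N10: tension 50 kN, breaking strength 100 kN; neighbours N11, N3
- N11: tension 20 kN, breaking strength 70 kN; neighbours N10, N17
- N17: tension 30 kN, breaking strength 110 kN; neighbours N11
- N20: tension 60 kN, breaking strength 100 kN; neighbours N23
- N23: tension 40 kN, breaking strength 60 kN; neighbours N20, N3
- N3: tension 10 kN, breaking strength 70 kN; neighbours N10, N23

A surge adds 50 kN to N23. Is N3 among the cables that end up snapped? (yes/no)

no

Round 1 — N23 at 90 > 60. N23 snaps.
  N23 sheds 90 kN to N20, N3: 45 each.
    N20: 60+45 = 105 > 100
    N3: 10+45 = 55 ≤ 70
Round 2 — N20 snaps.
  N20 sheds 105 kN: no online neighbours, lost.
No further breaks.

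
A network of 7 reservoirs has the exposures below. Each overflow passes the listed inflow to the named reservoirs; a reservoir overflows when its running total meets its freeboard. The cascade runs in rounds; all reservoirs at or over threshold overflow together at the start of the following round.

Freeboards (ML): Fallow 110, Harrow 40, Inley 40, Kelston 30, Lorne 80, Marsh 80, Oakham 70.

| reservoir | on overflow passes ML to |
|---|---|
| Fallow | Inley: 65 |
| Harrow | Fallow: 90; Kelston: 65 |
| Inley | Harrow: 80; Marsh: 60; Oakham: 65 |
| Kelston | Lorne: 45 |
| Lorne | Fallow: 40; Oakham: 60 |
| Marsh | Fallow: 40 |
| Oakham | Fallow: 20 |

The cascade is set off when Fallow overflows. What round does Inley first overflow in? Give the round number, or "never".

2

Round 1 — Fallow overflows (initial).
  Inley: +65 → 65 ≥ 40
Round 2 — Inley overflows.
  Harrow: +80 → 80 ≥ 40
  Marsh: +60 → 60 < 80
  Oakham: +65 → 65 < 70
Round 3 — Harrow overflows.
  Kelston: +65 → 65 ≥ 30
Round 4 — Kelston overflows.
  Lorne: +45 → 45 < 80
No further overflows.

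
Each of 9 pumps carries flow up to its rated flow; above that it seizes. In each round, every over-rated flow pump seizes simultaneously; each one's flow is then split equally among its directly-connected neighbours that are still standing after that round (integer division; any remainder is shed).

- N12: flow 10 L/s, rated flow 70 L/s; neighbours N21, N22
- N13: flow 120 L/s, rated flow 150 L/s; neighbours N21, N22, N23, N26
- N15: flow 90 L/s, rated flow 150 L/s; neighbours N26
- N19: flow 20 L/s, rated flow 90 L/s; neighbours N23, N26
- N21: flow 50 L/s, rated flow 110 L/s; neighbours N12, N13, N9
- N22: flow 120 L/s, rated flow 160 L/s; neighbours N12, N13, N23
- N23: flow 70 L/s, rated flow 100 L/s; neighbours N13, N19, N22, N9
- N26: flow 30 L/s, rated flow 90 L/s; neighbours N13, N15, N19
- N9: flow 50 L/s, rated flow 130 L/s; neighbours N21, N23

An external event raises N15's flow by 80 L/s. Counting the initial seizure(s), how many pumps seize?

Round 1 — N15 at 170 > 150. N15 seizes.
  N15 sheds 170 L/s to N26: 170 each.
    N26: 30+170 = 200 > 90
Round 2 — N26 seizes.
  N26 sheds 200 L/s to N13, N19: 100 each.
    N13: 120+100 = 220 > 150
    N19: 20+100 = 120 > 90
Round 3 — N13, N19 seize.
  N13 sheds 220 L/s to N21, N22, N23: 73 each (1 lost).
    N21: 50+73 = 123 > 110
    N22: 120+73 = 193 > 160
    N23: 70+73 = 143 > 100
  N19 sheds 120 L/s to N23: 120 each.
    N23: 143+120 = 263 > 100
Round 4 — N21, N22, N23 seize.
  N21 sheds 123 L/s to N12, N9: 61 each (1 lost).
    N12: 10+61 = 71 > 70
    N9: 50+61 = 111 ≤ 130
  N22 sheds 193 L/s to N12: 193 each.
    N12: 71+193 = 264 > 70
  N23 sheds 263 L/s to N9: 263 each.
    N9: 111+263 = 374 > 130
Round 5 — N12, N9 seize.
  N12 sheds 264 L/s: no online neighbours, lost.
  N9 sheds 374 L/s: no online neighbours, lost.
No further seizures.

9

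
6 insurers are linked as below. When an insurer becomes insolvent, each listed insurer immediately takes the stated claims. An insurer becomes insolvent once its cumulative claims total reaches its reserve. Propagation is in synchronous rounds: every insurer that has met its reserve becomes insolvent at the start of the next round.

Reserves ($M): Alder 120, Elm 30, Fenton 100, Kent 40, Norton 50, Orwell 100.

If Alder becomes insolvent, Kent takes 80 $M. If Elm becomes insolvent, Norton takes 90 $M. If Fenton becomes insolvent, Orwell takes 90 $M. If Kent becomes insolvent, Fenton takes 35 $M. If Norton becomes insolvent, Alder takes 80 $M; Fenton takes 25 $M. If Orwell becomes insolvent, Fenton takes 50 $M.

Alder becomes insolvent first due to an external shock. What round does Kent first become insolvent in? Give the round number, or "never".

Round 1 — Alder becomes insolvent (initial).
  Kent: +80 → 80 ≥ 40
Round 2 — Kent becomes insolvent.
  Fenton: +35 → 35 < 100
No further insolvencies.

2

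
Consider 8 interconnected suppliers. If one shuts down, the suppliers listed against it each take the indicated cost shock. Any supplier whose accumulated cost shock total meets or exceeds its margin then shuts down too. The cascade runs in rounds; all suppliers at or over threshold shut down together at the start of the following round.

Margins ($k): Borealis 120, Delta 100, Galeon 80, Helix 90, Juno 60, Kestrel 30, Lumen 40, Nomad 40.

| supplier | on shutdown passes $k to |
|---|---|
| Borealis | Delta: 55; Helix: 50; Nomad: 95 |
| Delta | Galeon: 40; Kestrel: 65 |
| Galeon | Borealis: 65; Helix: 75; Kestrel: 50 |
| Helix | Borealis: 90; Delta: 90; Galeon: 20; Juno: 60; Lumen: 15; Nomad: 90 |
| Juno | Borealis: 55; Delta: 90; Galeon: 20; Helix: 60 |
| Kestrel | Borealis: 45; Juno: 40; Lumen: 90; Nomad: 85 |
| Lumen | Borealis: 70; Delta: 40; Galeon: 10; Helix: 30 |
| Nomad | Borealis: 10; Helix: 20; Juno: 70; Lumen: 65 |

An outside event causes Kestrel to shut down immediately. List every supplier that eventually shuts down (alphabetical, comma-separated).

Round 1 — Kestrel shuts down (initial).
  Borealis: +45 → 45 < 120
  Juno: +40 → 40 < 60
  Lumen: +90 → 90 ≥ 40
  Nomad: +85 → 85 ≥ 40
Round 2 — Lumen, Nomad shut down.
  Borealis: +70+10 → 125 ≥ 120
  Delta: +40 → 40 < 100
  Galeon: +10 → 10 < 80
  Helix: +30+20 → 50 < 90
  Juno: +70 → 110 ≥ 60
Round 3 — Borealis, Juno shut down.
  Delta: +55+90 → 185 ≥ 100
  Galeon: +20 → 30 < 80
  Helix: +50+60 → 160 ≥ 90
Round 4 — Delta, Helix shut down.
  Galeon: +40+20 → 90 ≥ 80
Round 5 — Galeon shuts down.
No further shutdowns.

Borealis, Delta, Galeon, Helix, Juno, Kestrel, Lumen, Nomad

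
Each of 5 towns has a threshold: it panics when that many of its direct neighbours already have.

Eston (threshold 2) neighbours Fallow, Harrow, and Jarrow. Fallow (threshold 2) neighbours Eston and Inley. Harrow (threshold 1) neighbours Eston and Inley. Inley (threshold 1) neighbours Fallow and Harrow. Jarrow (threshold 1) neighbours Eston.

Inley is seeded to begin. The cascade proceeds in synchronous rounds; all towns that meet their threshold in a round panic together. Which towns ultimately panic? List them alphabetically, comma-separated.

Harrow, Inley

Round 1 — Inley panics (initial).
Round 2 — checking thresholds:
  Fallow: 1 of 2 neighbours < 2, holds.
  Harrow: 1 of 2 neighbours ≥ 1, panics.
Round 3 — no new panics; cascade stops.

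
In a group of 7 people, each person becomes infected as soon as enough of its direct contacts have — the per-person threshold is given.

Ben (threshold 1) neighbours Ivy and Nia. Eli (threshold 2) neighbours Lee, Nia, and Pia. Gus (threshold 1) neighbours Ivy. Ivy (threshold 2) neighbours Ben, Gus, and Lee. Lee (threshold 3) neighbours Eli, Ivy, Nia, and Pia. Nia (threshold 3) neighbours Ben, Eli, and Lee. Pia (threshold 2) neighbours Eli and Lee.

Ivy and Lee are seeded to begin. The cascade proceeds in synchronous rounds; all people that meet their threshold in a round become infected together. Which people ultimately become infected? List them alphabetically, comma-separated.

Round 1 — Ivy, Lee become infected (initial).
Round 2 — checking thresholds:
  Ben: 1 of 2 neighbours ≥ 1, becomes infected.
  Eli: 1 of 3 neighbours < 2, below threshold.
  Gus: 1 of 1 neighbours ≥ 1, becomes infected.
  Nia: 1 of 3 neighbours < 3, below threshold.
  Pia: 1 of 2 neighbours < 2, below threshold.
Round 3 — no new infections; cascade stops.

Ben, Gus, Ivy, Lee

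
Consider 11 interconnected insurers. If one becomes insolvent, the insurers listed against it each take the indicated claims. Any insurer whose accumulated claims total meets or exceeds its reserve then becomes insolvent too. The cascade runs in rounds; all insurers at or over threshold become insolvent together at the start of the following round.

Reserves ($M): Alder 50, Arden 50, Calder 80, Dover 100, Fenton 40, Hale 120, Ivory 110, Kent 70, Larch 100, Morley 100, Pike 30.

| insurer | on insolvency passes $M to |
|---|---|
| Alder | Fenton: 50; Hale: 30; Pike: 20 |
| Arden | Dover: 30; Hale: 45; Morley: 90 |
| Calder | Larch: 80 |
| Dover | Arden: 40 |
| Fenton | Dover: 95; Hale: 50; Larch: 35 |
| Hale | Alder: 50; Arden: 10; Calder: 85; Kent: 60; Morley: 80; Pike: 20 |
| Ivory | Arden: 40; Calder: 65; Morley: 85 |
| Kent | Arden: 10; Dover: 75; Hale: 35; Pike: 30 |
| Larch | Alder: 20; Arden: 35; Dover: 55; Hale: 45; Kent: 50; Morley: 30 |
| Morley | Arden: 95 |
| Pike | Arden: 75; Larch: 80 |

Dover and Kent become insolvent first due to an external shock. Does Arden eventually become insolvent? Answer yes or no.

Round 1 — Dover, Kent become insolvent (initial).
  Arden: +40+10 → 50 ≥ 50
  Hale: +35 → 35 < 120
  Pike: +30 → 30 ≥ 30
Round 2 — Arden, Pike become insolvent.
  Hale: +45 → 80 < 120
  Larch: +80 → 80 < 100
  Morley: +90 → 90 < 100
No further insolvencies.

yes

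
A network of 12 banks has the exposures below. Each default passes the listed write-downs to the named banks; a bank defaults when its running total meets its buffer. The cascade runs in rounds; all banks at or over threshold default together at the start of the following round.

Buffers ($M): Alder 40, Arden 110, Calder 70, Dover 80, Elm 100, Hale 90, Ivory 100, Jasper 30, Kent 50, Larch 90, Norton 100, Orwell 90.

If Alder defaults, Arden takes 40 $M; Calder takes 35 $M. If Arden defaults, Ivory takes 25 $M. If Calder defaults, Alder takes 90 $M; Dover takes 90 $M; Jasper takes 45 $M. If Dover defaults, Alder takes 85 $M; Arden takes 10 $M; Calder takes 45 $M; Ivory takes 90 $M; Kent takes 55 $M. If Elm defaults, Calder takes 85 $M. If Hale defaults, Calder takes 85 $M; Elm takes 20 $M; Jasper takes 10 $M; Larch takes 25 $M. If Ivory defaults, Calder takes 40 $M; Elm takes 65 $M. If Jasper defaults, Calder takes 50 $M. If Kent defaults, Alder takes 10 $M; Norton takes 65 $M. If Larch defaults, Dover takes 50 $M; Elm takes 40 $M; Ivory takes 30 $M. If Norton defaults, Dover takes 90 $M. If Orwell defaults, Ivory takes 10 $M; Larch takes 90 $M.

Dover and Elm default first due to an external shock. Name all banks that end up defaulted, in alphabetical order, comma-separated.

Round 1 — Dover, Elm default (initial).
  Alder: +85 → 85 ≥ 40
  Arden: +10 → 10 < 110
  Calder: +45+85 → 130 ≥ 70
  Ivory: +90 → 90 < 100
  Kent: +55 → 55 ≥ 50
Round 2 — Alder, Calder, Kent default.
  Arden: +40 → 50 < 110
  Jasper: +45 → 45 ≥ 30
  Norton: +65 → 65 < 100
Round 3 — Jasper defaults.
No further defaults.

Alder, Calder, Dover, Elm, Jasper, Kent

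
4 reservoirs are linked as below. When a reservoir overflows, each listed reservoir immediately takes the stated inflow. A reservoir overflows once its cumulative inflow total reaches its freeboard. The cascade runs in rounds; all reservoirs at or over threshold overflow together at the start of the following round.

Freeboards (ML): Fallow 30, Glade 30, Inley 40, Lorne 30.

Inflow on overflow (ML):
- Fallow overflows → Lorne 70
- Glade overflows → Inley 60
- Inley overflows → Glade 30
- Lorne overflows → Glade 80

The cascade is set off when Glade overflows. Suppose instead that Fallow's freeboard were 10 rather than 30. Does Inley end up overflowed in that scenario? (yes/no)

yes

With Fallow's freeboard at 10:
Round 1 — Glade overflows (initial).
  Inley: +60 → 60 ≥ 40
Round 2 — Inley overflows.
No further overflows.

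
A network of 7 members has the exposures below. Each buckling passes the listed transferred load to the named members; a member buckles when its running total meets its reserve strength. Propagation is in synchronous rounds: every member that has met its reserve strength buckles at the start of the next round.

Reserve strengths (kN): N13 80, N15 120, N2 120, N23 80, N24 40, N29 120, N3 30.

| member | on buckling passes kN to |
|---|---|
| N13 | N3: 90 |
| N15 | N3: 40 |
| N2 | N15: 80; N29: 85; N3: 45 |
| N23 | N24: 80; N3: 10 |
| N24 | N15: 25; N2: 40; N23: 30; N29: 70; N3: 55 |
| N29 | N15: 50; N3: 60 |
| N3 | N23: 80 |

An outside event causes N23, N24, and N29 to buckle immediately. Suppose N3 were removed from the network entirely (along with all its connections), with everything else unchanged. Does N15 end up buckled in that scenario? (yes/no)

no

With N3 removed:
Round 1 — N23, N24, N29 buckle (initial).
  N15: +25+50 → 75 < 120
  N2: +40 → 40 < 120
No further bucklings.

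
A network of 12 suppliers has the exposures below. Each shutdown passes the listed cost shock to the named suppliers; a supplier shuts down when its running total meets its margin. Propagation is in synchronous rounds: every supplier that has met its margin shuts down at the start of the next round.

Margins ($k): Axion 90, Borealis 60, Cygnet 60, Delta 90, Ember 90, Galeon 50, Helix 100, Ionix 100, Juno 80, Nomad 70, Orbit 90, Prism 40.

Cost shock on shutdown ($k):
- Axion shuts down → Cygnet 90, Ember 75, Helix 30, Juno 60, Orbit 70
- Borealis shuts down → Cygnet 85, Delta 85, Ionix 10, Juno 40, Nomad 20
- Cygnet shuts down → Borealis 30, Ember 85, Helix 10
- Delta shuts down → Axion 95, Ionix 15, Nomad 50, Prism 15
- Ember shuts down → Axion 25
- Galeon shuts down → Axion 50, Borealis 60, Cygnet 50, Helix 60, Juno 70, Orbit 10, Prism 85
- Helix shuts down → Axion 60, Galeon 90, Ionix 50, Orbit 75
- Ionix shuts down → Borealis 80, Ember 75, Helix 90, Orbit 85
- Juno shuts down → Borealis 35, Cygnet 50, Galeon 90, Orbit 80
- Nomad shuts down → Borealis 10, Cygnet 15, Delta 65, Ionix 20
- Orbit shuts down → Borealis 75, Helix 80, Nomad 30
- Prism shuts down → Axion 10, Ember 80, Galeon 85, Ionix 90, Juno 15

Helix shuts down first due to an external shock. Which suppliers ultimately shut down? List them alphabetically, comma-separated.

Axion, Borealis, Cygnet, Ember, Galeon, Helix, Ionix, Juno, Orbit, Prism

Round 1 — Helix shuts down (initial).
  Axion: +60 → 60 < 90
  Galeon: +90 → 90 ≥ 50
  Ionix: +50 → 50 < 100
  Orbit: +75 → 75 < 90
Round 2 — Galeon shuts down.
  Axion: +50 → 110 ≥ 90
  Borealis: +60 → 60 ≥ 60
  Cygnet: +50 → 50 < 60
  Juno: +70 → 70 < 80
  Orbit: +10 → 85 < 90
  Prism: +85 → 85 ≥ 40
Round 3 — Axion, Borealis, Prism shut down.
  Cygnet: +90+85 → 225 ≥ 60
  Delta: +85 → 85 < 90
  Ember: +75+80 → 155 ≥ 90
  Ionix: +10+90 → 150 ≥ 100
  Juno: +60+40+15 → 185 ≥ 80
  Nomad: +20 → 20 < 70
  Orbit: +70 → 155 ≥ 90
Round 4 — Cygnet, Ember, Ionix, Juno, Orbit shut down.
  Nomad: +30 → 50 < 70
No further shutdowns.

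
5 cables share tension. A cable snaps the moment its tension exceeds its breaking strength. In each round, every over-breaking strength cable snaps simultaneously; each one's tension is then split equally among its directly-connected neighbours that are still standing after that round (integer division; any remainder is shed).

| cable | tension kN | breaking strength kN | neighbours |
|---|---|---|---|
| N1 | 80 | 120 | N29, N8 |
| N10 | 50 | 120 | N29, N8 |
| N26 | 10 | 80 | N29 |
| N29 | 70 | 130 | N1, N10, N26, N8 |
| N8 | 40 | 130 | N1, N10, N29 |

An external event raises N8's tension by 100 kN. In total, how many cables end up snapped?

5

Round 1 — N8 at 140 > 130. N8 snaps.
  N8 sheds 140 kN to N1, N10, N29: 46 each (2 lost).
    N1: 80+46 = 126 > 120
    N10: 50+46 = 96 ≤ 120
    N29: 70+46 = 116 ≤ 130
Round 2 — N1 snaps.
  N1 sheds 126 kN to N29: 126 each.
    N29: 116+126 = 242 > 130
Round 3 — N29 snaps.
  N29 sheds 242 kN to N10, N26: 121 each.
    N10: 96+121 = 217 > 120
    N26: 10+121 = 131 > 80
Round 4 — N10, N26 snap.
  N10 sheds 217 kN: no online neighbours, lost.
  N26 sheds 131 kN: no online neighbours, lost.
No further breaks.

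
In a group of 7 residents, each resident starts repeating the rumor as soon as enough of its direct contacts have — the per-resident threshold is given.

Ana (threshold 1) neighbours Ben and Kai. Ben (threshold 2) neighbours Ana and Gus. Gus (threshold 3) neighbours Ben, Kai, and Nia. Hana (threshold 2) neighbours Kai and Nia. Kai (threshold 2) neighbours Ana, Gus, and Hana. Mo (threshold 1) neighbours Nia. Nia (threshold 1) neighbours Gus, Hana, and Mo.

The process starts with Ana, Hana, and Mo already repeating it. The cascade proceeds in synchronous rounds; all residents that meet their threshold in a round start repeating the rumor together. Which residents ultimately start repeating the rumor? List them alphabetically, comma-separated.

Ana, Hana, Kai, Mo, Nia

Round 1 — Ana, Hana, Mo start repeating the rumor (initial).
Round 2 — checking thresholds:
  Ben: 1 of 2 neighbours < 2, below threshold.
  Kai: 2 of 3 neighbours ≥ 2, starts repeating the rumor.
  Nia: 2 of 3 neighbours ≥ 1, starts repeating the rumor.
Round 3 — no new spreads; cascade stops.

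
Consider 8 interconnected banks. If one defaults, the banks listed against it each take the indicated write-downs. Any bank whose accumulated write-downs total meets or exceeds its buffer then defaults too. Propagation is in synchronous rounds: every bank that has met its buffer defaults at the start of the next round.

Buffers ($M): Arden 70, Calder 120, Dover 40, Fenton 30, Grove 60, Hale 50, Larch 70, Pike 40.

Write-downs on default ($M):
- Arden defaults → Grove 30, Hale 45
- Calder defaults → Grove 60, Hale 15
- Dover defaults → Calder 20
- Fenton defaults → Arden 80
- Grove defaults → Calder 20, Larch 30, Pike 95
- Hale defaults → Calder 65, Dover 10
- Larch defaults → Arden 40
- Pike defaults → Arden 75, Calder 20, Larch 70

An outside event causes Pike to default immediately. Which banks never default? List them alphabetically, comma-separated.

Calder, Dover, Fenton, Grove, Hale

Round 1 — Pike defaults (initial).
  Arden: +75 → 75 ≥ 70
  Calder: +20 → 20 < 120
  Larch: +70 → 70 ≥ 70
Round 2 — Arden, Larch default.
  Grove: +30 → 30 < 60
  Hale: +45 → 45 < 50
No further defaults.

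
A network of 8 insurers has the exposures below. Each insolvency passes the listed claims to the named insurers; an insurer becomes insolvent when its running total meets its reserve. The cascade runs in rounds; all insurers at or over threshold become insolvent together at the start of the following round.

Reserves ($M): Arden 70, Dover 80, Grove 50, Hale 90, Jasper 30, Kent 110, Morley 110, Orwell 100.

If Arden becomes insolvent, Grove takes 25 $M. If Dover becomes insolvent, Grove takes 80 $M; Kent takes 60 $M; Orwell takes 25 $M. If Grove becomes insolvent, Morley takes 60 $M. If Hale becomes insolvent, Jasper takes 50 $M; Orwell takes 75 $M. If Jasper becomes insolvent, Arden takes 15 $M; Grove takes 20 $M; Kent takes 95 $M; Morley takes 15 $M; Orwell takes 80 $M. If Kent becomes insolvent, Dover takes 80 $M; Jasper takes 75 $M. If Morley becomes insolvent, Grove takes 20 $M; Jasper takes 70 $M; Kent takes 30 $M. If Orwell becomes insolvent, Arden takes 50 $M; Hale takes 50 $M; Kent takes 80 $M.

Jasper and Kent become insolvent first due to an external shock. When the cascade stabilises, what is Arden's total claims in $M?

65

Round 1 — Jasper, Kent become insolvent (initial).
  Arden: +15 → 15 < 70
  Dover: +80 → 80 ≥ 80
  Grove: +20 → 20 < 50
  Morley: +15 → 15 < 110
  Orwell: +80 → 80 < 100
Round 2 — Dover becomes insolvent.
  Grove: +80 → 100 ≥ 50
  Orwell: +25 → 105 ≥ 100
Round 3 — Grove, Orwell become insolvent.
  Arden: +50 → 65 < 70
  Hale: +50 → 50 < 90
  Morley: +60 → 75 < 110
No further insolvencies.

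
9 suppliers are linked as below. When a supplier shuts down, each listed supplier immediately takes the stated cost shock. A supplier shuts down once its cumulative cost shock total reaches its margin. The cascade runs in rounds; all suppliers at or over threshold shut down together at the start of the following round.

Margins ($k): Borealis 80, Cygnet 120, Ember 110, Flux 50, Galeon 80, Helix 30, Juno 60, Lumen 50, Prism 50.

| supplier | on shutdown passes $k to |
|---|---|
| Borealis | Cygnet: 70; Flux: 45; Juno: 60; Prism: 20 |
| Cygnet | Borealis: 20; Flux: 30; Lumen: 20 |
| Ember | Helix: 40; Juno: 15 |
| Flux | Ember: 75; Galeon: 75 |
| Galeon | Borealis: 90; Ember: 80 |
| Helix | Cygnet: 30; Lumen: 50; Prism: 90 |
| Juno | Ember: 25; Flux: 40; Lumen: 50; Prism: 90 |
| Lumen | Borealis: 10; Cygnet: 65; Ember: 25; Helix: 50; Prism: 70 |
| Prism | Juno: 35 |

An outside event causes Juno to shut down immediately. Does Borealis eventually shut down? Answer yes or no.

Round 1 — Juno shuts down (initial).
  Ember: +25 → 25 < 110
  Flux: +40 → 40 < 50
  Lumen: +50 → 50 ≥ 50
  Prism: +90 → 90 ≥ 50
Round 2 — Lumen, Prism shut down.
  Borealis: +10 → 10 < 80
  Cygnet: +65 → 65 < 120
  Ember: +25 → 50 < 110
  Helix: +50 → 50 ≥ 30
Round 3 — Helix shuts down.
  Cygnet: +30 → 95 < 120
No further shutdowns.

no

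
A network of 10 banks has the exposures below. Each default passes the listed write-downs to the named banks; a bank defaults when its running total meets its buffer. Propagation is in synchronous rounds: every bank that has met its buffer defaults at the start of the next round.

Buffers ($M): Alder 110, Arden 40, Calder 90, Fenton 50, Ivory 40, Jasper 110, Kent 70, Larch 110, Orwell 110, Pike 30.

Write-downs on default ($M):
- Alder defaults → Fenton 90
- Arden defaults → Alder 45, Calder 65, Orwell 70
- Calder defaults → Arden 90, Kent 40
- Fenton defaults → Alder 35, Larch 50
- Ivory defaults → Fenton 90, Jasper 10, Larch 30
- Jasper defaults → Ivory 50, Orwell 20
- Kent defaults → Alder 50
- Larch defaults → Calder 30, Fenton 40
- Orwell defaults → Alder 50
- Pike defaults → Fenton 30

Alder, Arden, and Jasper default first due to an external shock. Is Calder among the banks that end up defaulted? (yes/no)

Round 1 — Alder, Arden, Jasper default (initial).
  Calder: +65 → 65 < 90
  Fenton: +90 → 90 ≥ 50
  Ivory: +50 → 50 ≥ 40
  Orwell: +70+20 → 90 < 110
Round 2 — Fenton, Ivory default.
  Larch: +50+30 → 80 < 110
No further defaults.

no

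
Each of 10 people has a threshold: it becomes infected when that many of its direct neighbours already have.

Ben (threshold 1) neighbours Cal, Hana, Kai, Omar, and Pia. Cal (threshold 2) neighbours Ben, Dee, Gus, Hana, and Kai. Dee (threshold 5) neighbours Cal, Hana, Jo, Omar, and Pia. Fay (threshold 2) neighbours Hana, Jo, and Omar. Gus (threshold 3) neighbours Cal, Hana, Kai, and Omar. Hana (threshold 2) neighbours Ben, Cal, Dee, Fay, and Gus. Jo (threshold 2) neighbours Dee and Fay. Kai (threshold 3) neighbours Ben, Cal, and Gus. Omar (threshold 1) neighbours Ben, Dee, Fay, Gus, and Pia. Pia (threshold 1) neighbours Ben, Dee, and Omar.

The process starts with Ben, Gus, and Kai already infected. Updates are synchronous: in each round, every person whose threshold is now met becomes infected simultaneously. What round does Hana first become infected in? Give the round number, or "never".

2

Round 1 — Ben, Gus, Kai become infected (initial).
Round 2 — checking thresholds:
  Cal: 3 of 5 neighbours ≥ 2, becomes infected.
  Hana: 2 of 5 neighbours ≥ 2, becomes infected.
  Omar: 2 of 5 neighbours ≥ 1, becomes infected.
  Pia: 1 of 3 neighbours ≥ 1, becomes infected.
Round 3 — checking thresholds:
  Dee: 4 of 5 neighbours < 5, not yet.
  Fay: 2 of 3 neighbours ≥ 2, becomes infected.
Round 4 — no new infections; cascade stops.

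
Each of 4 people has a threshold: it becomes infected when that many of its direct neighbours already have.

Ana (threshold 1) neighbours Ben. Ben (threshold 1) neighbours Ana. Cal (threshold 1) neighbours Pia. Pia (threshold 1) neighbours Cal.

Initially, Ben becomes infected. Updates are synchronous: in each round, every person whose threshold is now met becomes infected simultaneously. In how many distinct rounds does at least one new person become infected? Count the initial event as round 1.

Round 1 — Ben becomes infected (initial).
Round 2 — checking thresholds:
  Ana: 1 of 1 neighbours ≥ 1, becomes infected.
Round 3 — no new infections; cascade stops.

2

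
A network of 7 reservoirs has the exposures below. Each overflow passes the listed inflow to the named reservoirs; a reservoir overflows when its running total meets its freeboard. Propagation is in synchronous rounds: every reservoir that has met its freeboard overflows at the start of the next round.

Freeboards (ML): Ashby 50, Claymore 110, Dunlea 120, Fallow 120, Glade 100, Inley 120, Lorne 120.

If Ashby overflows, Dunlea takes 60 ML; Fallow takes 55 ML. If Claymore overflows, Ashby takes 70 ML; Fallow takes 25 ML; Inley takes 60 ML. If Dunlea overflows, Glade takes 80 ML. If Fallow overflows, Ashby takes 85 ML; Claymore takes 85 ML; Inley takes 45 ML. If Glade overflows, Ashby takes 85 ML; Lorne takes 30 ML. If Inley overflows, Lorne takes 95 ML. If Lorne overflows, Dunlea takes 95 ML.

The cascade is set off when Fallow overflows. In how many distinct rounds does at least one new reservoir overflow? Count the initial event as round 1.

2

Round 1 — Fallow overflows (initial).
  Ashby: +85 → 85 ≥ 50
  Claymore: +85 → 85 < 110
  Inley: +45 → 45 < 120
Round 2 — Ashby overflows.
  Dunlea: +60 → 60 < 120
No further overflows.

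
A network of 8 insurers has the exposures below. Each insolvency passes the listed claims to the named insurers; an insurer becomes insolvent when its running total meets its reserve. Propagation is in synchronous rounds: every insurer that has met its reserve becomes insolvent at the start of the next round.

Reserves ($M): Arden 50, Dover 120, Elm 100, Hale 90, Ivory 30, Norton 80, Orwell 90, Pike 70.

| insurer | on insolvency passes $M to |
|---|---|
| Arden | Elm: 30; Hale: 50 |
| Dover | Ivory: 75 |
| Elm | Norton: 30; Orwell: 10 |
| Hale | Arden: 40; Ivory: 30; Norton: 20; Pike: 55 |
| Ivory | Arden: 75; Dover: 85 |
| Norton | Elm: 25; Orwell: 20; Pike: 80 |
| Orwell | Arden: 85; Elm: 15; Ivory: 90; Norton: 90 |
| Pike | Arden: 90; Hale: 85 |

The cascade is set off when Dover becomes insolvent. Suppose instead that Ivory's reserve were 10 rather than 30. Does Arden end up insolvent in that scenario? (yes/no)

With Ivory's reserve at 10:
Round 1 — Dover becomes insolvent (initial).
  Ivory: +75 → 75 ≥ 10
Round 2 — Ivory becomes insolvent.
  Arden: +75 → 75 ≥ 50
Round 3 — Arden becomes insolvent.
  Elm: +30 → 30 < 100
  Hale: +50 → 50 < 90
No further insolvencies.

yes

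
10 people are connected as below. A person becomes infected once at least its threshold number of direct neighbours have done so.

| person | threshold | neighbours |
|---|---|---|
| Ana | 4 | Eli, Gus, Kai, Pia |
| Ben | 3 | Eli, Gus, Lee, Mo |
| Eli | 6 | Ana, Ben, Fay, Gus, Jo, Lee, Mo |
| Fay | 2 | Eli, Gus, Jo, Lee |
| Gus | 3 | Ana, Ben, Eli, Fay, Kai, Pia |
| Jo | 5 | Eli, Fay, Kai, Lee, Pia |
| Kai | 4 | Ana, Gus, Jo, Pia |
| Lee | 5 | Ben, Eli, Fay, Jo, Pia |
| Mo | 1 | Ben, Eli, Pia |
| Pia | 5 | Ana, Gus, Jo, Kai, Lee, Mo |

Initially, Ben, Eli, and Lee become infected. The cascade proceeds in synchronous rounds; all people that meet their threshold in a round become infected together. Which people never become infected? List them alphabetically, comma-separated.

Ana, Jo, Kai, Pia

Round 1 — Ben, Eli, Lee become infected (initial).
Round 2 — checking thresholds:
  Ana: 1 of 4 neighbours < 4, not yet.
  Fay: 2 of 4 neighbours ≥ 2, becomes infected.
  Gus: 2 of 6 neighbours < 3, not yet.
  Jo: 2 of 5 neighbours < 5, not yet.
  Mo: 2 of 3 neighbours ≥ 1, becomes infected.
  Pia: 1 of 6 neighbours < 5, not yet.
Round 3 — checking thresholds:
  Ana: 1 of 4 neighbours < 4, not yet.
  Gus: 3 of 6 neighbours ≥ 3, becomes infected.
  Jo: 3 of 5 neighbours < 5, not yet.
  Pia: 2 of 6 neighbours < 5, not yet.
Round 4 — no new infections; cascade stops.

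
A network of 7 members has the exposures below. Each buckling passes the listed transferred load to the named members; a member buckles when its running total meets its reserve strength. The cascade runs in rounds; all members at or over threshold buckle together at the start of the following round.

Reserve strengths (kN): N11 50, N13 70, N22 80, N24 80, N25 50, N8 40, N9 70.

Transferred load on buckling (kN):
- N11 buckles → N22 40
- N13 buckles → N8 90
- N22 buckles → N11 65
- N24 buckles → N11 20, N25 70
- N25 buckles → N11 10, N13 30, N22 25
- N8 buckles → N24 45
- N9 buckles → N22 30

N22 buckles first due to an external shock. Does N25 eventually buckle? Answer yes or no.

Round 1 — N22 buckles (initial).
  N11: +65 → 65 ≥ 50
Round 2 — N11 buckles.
No further bucklings.

no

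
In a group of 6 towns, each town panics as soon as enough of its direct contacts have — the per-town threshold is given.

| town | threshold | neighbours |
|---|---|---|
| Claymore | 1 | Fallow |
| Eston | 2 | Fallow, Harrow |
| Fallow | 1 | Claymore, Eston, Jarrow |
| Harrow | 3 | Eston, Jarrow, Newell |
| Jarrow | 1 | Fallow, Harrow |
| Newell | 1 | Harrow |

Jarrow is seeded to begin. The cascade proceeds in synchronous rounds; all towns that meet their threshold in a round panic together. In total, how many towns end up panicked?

Round 1 — Jarrow panics (initial).
Round 2 — checking thresholds:
  Fallow: 1 of 3 neighbours ≥ 1, panics.
  Harrow: 1 of 3 neighbours < 3, holds.
Round 3 — checking thresholds:
  Claymore: 1 of 1 neighbours ≥ 1, panics.
  Eston: 1 of 2 neighbours < 2, holds.
  Harrow: 1 of 3 neighbours < 3, holds.
Round 4 — no new panics; cascade stops.

3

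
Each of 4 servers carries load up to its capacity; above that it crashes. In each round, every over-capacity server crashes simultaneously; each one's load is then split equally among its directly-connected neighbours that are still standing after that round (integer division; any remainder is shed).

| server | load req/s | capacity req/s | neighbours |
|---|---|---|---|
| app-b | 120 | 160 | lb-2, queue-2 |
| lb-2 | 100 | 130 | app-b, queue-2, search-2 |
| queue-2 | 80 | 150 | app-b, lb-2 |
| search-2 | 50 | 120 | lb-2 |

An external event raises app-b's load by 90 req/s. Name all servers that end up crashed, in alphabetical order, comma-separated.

app-b, lb-2, queue-2, search-2

Round 1 — app-b at 210 > 160. app-b crashes.
  app-b sheds 210 req/s to lb-2, queue-2: 105 each.
    lb-2: 100+105 = 205 > 130
    queue-2: 80+105 = 185 > 150
Round 2 — lb-2, queue-2 crash.
  lb-2 sheds 205 req/s to search-2: 205 each.
    search-2: 50+205 = 255 > 120
  queue-2 sheds 185 req/s: no online neighbours, lost.
Round 3 — search-2 crashes.
  search-2 sheds 255 req/s: no online neighbours, lost.
No further crashes.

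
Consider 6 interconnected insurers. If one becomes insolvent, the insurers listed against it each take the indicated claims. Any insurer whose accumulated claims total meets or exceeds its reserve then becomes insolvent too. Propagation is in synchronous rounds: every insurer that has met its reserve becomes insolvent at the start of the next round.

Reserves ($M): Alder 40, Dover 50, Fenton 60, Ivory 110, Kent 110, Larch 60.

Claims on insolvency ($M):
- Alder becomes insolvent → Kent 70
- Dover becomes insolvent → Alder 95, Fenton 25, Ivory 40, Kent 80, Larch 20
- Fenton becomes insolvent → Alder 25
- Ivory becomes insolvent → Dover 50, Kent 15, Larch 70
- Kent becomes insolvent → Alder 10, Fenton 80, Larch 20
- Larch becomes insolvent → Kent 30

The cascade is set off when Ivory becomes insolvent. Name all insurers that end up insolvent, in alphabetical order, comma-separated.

Round 1 — Ivory becomes insolvent (initial).
  Dover: +50 → 50 ≥ 50
  Kent: +15 → 15 < 110
  Larch: +70 → 70 ≥ 60
Round 2 — Dover, Larch become insolvent.
  Alder: +95 → 95 ≥ 40
  Fenton: +25 → 25 < 60
  Kent: +80+30 → 125 ≥ 110
Round 3 — Alder, Kent become insolvent.
  Fenton: +80 → 105 ≥ 60
Round 4 — Fenton becomes insolvent.
No further insolvencies.

Alder, Dover, Fenton, Ivory, Kent, Larch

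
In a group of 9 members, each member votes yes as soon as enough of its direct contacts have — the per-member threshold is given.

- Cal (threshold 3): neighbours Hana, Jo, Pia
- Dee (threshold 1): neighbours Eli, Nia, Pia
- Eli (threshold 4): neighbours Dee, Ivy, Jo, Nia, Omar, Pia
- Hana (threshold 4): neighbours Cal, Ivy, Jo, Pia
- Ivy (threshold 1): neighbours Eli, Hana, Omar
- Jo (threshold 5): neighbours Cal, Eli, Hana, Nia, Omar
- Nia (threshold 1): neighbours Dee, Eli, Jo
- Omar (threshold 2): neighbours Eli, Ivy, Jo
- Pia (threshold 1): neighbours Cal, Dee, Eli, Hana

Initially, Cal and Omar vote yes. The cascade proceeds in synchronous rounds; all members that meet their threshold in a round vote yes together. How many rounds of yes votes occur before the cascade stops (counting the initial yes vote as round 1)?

Round 1 — Cal, Omar vote yes (initial).
Round 2 — checking thresholds:
  Eli: 1 of 6 neighbours < 4, not yet.
  Hana: 1 of 4 neighbours < 4, not yet.
  Ivy: 1 of 3 neighbours ≥ 1, votes yes.
  Jo: 2 of 5 neighbours < 5, not yet.
  Pia: 1 of 4 neighbours ≥ 1, votes yes.
Round 3 — checking thresholds:
  Dee: 1 of 3 neighbours ≥ 1, votes yes.
  Eli: 3 of 6 neighbours < 4, not yet.
  Hana: 3 of 4 neighbours < 4, not yet.
  Jo: 2 of 5 neighbours < 5, not yet.
Round 4 — checking thresholds:
  Eli: 4 of 6 neighbours ≥ 4, votes yes.
  Hana: 3 of 4 neighbours < 4, not yet.
  Jo: 2 of 5 neighbours < 5, not yet.
  Nia: 1 of 3 neighbours ≥ 1, votes yes.
Round 5 — no new yes votes; cascade stops.

4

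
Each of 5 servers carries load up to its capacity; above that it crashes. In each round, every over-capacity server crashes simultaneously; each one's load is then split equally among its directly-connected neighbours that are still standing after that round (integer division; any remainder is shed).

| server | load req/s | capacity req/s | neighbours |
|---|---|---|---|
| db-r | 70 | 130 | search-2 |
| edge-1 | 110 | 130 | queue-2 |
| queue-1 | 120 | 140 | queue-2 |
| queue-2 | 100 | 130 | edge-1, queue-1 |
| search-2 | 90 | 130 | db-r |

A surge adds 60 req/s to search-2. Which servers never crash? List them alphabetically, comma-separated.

edge-1, queue-1, queue-2

Round 1 — search-2 at 150 > 130. search-2 crashes.
  search-2 sheds 150 req/s to db-r: 150 each.
    db-r: 70+150 = 220 > 130
Round 2 — db-r crashes.
  db-r sheds 220 req/s: no online neighbours, lost.
No further crashes.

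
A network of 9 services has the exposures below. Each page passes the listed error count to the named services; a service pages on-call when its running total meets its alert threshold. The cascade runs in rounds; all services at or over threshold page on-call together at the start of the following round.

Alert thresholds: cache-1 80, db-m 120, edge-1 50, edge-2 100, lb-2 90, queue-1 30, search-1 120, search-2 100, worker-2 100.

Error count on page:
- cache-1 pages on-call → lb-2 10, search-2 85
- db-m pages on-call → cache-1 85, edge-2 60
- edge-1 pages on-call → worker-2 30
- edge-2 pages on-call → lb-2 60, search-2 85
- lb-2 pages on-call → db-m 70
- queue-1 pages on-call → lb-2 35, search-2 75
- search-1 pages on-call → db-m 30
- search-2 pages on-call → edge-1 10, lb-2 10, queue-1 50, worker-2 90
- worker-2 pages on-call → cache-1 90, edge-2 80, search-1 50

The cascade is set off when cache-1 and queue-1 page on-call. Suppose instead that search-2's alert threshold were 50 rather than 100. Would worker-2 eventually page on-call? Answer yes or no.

With search-2's alert threshold at 50:
Round 1 — cache-1, queue-1 page on-call (initial).
  lb-2: +10+35 → 45 < 90
  search-2: +85+75 → 160 ≥ 50
Round 2 — search-2 pages on-call.
  edge-1: +10 → 10 < 50
  lb-2: +10 → 55 < 90
  worker-2: +90 → 90 < 100
No further pages.

no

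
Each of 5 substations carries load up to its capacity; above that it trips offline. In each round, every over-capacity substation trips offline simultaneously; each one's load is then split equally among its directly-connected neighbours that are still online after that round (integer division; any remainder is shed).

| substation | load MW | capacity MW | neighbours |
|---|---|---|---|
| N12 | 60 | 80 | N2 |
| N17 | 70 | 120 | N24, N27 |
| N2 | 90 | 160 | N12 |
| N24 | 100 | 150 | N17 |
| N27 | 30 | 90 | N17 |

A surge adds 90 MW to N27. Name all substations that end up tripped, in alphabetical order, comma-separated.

N17, N24, N27

Round 1 — N27 at 120 > 90. N27 trips offline.
  N27 sheds 120 MW to N17: 120 each.
    N17: 70+120 = 190 > 120
Round 2 — N17 trips offline.
  N17 sheds 190 MW to N24: 190 each.
    N24: 100+190 = 290 > 150
Round 3 — N24 trips offline.
  N24 sheds 290 MW: no online neighbours, lost.
No further trips.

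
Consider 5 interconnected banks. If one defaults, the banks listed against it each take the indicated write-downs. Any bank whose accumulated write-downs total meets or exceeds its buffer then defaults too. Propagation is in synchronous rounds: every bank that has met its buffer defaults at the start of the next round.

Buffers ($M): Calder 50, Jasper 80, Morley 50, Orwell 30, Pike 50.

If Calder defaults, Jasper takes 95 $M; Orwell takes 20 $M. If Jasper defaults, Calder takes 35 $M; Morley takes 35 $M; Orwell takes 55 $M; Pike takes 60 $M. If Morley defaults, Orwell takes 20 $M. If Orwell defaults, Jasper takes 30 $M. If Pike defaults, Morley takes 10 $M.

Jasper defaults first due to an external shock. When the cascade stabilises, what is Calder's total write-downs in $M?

Round 1 — Jasper defaults (initial).
  Calder: +35 → 35 < 50
  Morley: +35 → 35 < 50
  Orwell: +55 → 55 ≥ 30
  Pike: +60 → 60 ≥ 50
Round 2 — Orwell, Pike default.
  Morley: +10 → 45 < 50
No further defaults.

35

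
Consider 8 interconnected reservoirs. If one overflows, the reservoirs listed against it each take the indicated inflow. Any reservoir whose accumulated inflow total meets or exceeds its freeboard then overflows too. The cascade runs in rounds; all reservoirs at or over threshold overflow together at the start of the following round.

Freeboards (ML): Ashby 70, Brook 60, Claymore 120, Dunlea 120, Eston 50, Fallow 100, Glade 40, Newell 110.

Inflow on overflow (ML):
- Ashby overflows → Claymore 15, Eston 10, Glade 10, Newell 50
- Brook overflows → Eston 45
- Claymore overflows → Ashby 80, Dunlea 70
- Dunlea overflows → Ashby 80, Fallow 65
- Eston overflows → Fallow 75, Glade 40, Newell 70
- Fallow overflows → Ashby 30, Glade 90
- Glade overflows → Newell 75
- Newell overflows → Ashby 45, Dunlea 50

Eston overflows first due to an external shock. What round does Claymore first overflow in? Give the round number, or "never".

Round 1 — Eston overflows (initial).
  Fallow: +75 → 75 < 100
  Glade: +40 → 40 ≥ 40
  Newell: +70 → 70 < 110
Round 2 — Glade overflows.
  Newell: +75 → 145 ≥ 110
Round 3 — Newell overflows.
  Ashby: +45 → 45 < 70
  Dunlea: +50 → 50 < 120
No further overflows.

never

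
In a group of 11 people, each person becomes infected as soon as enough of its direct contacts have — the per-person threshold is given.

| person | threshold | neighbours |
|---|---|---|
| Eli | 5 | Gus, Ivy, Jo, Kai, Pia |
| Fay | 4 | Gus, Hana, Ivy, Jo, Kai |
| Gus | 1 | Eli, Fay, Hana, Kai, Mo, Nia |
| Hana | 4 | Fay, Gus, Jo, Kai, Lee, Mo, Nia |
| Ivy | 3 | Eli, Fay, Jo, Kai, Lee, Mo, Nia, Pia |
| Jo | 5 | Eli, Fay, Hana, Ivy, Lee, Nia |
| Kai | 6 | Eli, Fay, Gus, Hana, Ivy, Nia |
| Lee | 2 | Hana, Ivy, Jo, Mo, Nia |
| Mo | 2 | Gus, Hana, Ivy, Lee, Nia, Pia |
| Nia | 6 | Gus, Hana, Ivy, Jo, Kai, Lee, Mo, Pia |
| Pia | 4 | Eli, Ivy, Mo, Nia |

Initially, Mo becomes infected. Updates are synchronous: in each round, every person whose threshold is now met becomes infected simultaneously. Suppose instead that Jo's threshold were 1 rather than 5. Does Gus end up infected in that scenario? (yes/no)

yes

With Jo's threshold at 1:
Round 1 — Mo becomes infected (initial).
Round 2 — checking thresholds:
  Gus: 1 of 6 neighbours ≥ 1, becomes infected.
  Hana: 1 of 7 neighbours < 4, holds.
  Ivy: 1 of 8 neighbours < 3, holds.
  Lee: 1 of 5 neighbours < 2, holds.
  Nia: 1 of 8 neighbours < 6, holds.
  Pia: 1 of 4 neighbours < 4, holds.
Round 3 — no new infections; cascade stops.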